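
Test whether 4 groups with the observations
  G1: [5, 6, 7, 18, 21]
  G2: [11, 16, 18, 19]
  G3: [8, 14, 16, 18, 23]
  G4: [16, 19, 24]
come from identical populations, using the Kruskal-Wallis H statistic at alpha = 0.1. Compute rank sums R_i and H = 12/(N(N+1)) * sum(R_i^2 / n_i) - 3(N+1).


Step 1: Combine all N = 17 observations and assign midranks.
sorted (value, group, rank): (5,G1,1), (6,G1,2), (7,G1,3), (8,G3,4), (11,G2,5), (14,G3,6), (16,G2,8), (16,G3,8), (16,G4,8), (18,G1,11), (18,G2,11), (18,G3,11), (19,G2,13.5), (19,G4,13.5), (21,G1,15), (23,G3,16), (24,G4,17)
Step 2: Sum ranks within each group.
R_1 = 32 (n_1 = 5)
R_2 = 37.5 (n_2 = 4)
R_3 = 45 (n_3 = 5)
R_4 = 38.5 (n_4 = 3)
Step 3: H = 12/(N(N+1)) * sum(R_i^2/n_i) - 3(N+1)
     = 12/(17*18) * (32^2/5 + 37.5^2/4 + 45^2/5 + 38.5^2/3) - 3*18
     = 0.039216 * 1455.45 - 54
     = 3.076307.
Step 4: Ties present; correction factor C = 1 - 54/(17^3 - 17) = 0.988971. Corrected H = 3.076307 / 0.988971 = 3.110615.
Step 5: Under H0, H ~ chi^2(3); p-value = 0.374883.
Step 6: alpha = 0.1. fail to reject H0.

H = 3.1106, df = 3, p = 0.374883, fail to reject H0.


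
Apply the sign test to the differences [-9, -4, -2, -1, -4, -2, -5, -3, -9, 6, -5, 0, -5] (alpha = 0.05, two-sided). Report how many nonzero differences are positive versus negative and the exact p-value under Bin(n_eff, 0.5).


Step 1: Discard zero differences. Original n = 13; n_eff = number of nonzero differences = 12.
Nonzero differences (with sign): -9, -4, -2, -1, -4, -2, -5, -3, -9, +6, -5, -5
Step 2: Count signs: positive = 1, negative = 11.
Step 3: Under H0: P(positive) = 0.5, so the number of positives S ~ Bin(12, 0.5).
Step 4: Two-sided exact p-value = sum of Bin(12,0.5) probabilities at or below the observed probability = 0.006348.
Step 5: alpha = 0.05. reject H0.

n_eff = 12, pos = 1, neg = 11, p = 0.006348, reject H0.


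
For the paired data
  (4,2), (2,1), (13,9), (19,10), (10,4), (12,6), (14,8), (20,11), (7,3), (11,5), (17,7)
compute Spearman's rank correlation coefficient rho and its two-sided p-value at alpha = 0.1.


Step 1: Rank x and y separately (midranks; no ties here).
rank(x): 4->2, 2->1, 13->7, 19->10, 10->4, 12->6, 14->8, 20->11, 7->3, 11->5, 17->9
rank(y): 2->2, 1->1, 9->9, 10->10, 4->4, 6->6, 8->8, 11->11, 3->3, 5->5, 7->7
Step 2: d_i = R_x(i) - R_y(i); compute d_i^2.
  (2-2)^2=0, (1-1)^2=0, (7-9)^2=4, (10-10)^2=0, (4-4)^2=0, (6-6)^2=0, (8-8)^2=0, (11-11)^2=0, (3-3)^2=0, (5-5)^2=0, (9-7)^2=4
sum(d^2) = 8.
Step 3: rho = 1 - 6*8 / (11*(11^2 - 1)) = 1 - 48/1320 = 0.963636.
Step 4: Under H0, t = rho * sqrt((n-2)/(1-rho^2)) = 10.8186 ~ t(9).
Step 5: Two-sided p-value from the t-distribution with 9 df = 0.000002.
Step 6: alpha = 0.1. reject H0.

rho = 0.9636, p = 0.000002, reject H0 at alpha = 0.1.


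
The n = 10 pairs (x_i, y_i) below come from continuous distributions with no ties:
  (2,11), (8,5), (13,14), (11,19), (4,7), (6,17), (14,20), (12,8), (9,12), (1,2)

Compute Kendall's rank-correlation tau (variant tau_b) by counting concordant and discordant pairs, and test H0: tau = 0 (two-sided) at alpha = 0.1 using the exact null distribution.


Step 1: Enumerate the 45 unordered pairs (i,j) with i<j and classify each by sign(x_j-x_i) * sign(y_j-y_i).
  (1,2):dx=+6,dy=-6->D; (1,3):dx=+11,dy=+3->C; (1,4):dx=+9,dy=+8->C; (1,5):dx=+2,dy=-4->D
  (1,6):dx=+4,dy=+6->C; (1,7):dx=+12,dy=+9->C; (1,8):dx=+10,dy=-3->D; (1,9):dx=+7,dy=+1->C
  (1,10):dx=-1,dy=-9->C; (2,3):dx=+5,dy=+9->C; (2,4):dx=+3,dy=+14->C; (2,5):dx=-4,dy=+2->D
  (2,6):dx=-2,dy=+12->D; (2,7):dx=+6,dy=+15->C; (2,8):dx=+4,dy=+3->C; (2,9):dx=+1,dy=+7->C
  (2,10):dx=-7,dy=-3->C; (3,4):dx=-2,dy=+5->D; (3,5):dx=-9,dy=-7->C; (3,6):dx=-7,dy=+3->D
  (3,7):dx=+1,dy=+6->C; (3,8):dx=-1,dy=-6->C; (3,9):dx=-4,dy=-2->C; (3,10):dx=-12,dy=-12->C
  (4,5):dx=-7,dy=-12->C; (4,6):dx=-5,dy=-2->C; (4,7):dx=+3,dy=+1->C; (4,8):dx=+1,dy=-11->D
  (4,9):dx=-2,dy=-7->C; (4,10):dx=-10,dy=-17->C; (5,6):dx=+2,dy=+10->C; (5,7):dx=+10,dy=+13->C
  (5,8):dx=+8,dy=+1->C; (5,9):dx=+5,dy=+5->C; (5,10):dx=-3,dy=-5->C; (6,7):dx=+8,dy=+3->C
  (6,8):dx=+6,dy=-9->D; (6,9):dx=+3,dy=-5->D; (6,10):dx=-5,dy=-15->C; (7,8):dx=-2,dy=-12->C
  (7,9):dx=-5,dy=-8->C; (7,10):dx=-13,dy=-18->C; (8,9):dx=-3,dy=+4->D; (8,10):dx=-11,dy=-6->C
  (9,10):dx=-8,dy=-10->C
Step 2: C = 34, D = 11, total pairs = 45.
Step 3: tau = (C - D)/(n(n-1)/2) = (34 - 11)/45 = 0.511111.
Step 4: Exact two-sided p-value (enumerate n! = 3628800 permutations of y under H0): p = 0.046623.
Step 5: alpha = 0.1. reject H0.

tau_b = 0.5111 (C=34, D=11), p = 0.046623, reject H0.


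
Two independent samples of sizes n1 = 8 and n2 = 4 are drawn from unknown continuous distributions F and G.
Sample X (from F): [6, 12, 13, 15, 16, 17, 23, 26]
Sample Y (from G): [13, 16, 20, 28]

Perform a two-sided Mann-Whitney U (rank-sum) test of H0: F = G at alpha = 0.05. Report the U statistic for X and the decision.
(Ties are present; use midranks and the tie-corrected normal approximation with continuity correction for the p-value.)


Step 1: Combine and sort all 12 observations; assign midranks.
sorted (value, group): (6,X), (12,X), (13,X), (13,Y), (15,X), (16,X), (16,Y), (17,X), (20,Y), (23,X), (26,X), (28,Y)
ranks: 6->1, 12->2, 13->3.5, 13->3.5, 15->5, 16->6.5, 16->6.5, 17->8, 20->9, 23->10, 26->11, 28->12
Step 2: Rank sum for X: R1 = 1 + 2 + 3.5 + 5 + 6.5 + 8 + 10 + 11 = 47.
Step 3: U_X = R1 - n1(n1+1)/2 = 47 - 8*9/2 = 47 - 36 = 11.
       U_Y = n1*n2 - U_X = 32 - 11 = 21.
Step 4: Ties are present, so use the tie-corrected normal approximation (with continuity correction) for the p-value.
Step 5: p-value = 0.443097; compare to alpha = 0.05. fail to reject H0.

U_X = 11, p = 0.443097, fail to reject H0 at alpha = 0.05.


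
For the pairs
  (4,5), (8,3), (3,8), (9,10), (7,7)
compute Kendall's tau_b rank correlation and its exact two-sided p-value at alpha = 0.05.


Step 1: Enumerate the 10 unordered pairs (i,j) with i<j and classify each by sign(x_j-x_i) * sign(y_j-y_i).
  (1,2):dx=+4,dy=-2->D; (1,3):dx=-1,dy=+3->D; (1,4):dx=+5,dy=+5->C; (1,5):dx=+3,dy=+2->C
  (2,3):dx=-5,dy=+5->D; (2,4):dx=+1,dy=+7->C; (2,5):dx=-1,dy=+4->D; (3,4):dx=+6,dy=+2->C
  (3,5):dx=+4,dy=-1->D; (4,5):dx=-2,dy=-3->C
Step 2: C = 5, D = 5, total pairs = 10.
Step 3: tau = (C - D)/(n(n-1)/2) = (5 - 5)/10 = 0.000000.
Step 4: Exact two-sided p-value (enumerate n! = 120 permutations of y under H0): p = 1.000000.
Step 5: alpha = 0.05. fail to reject H0.

tau_b = 0.0000 (C=5, D=5), p = 1.000000, fail to reject H0.


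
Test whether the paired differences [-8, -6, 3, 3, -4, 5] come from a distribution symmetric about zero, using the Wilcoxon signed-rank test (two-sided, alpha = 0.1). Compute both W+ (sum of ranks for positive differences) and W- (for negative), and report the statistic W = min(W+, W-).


Step 1: Drop any zero differences (none here) and take |d_i|.
|d| = [8, 6, 3, 3, 4, 5]
Step 2: Midrank |d_i| (ties get averaged ranks).
ranks: |8|->6, |6|->5, |3|->1.5, |3|->1.5, |4|->3, |5|->4
Step 3: Attach original signs; sum ranks with positive sign and with negative sign.
W+ = 1.5 + 1.5 + 4 = 7
W- = 6 + 5 + 3 = 14
(Check: W+ + W- = 21 should equal n(n+1)/2 = 21.)
Step 4: Test statistic W = min(W+, W-) = 7.
Step 5: Ties in |d|, so use the tie-corrected normal approximation.
        E[W] = n(n+1)/4 = 6*7/4 = 10.5.
        Tie groups: |d|=3 (t=2); sum(t^3 - t) = 6.
        Var[W] = n(n+1)(2n+1)/24 - sum(t^3-t)/48 = 546/24 - 6/48 = 22.625.
        z = (W - E[W]) / sqrt(Var[W]) = (7 - 10.5) / 4.7566 = -0.7358.
        Two-sided p = 2*Phi(z) = 0.461838.
Step 6: alpha = 0.1. fail to reject H0.

W+ = 7, W- = 14, W = min = 7, p = 0.461838, fail to reject H0.


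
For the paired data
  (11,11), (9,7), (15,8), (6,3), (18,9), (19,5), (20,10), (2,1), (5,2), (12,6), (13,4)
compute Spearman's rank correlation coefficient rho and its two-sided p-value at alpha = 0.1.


Step 1: Rank x and y separately (midranks; no ties here).
rank(x): 11->5, 9->4, 15->8, 6->3, 18->9, 19->10, 20->11, 2->1, 5->2, 12->6, 13->7
rank(y): 11->11, 7->7, 8->8, 3->3, 9->9, 5->5, 10->10, 1->1, 2->2, 6->6, 4->4
Step 2: d_i = R_x(i) - R_y(i); compute d_i^2.
  (5-11)^2=36, (4-7)^2=9, (8-8)^2=0, (3-3)^2=0, (9-9)^2=0, (10-5)^2=25, (11-10)^2=1, (1-1)^2=0, (2-2)^2=0, (6-6)^2=0, (7-4)^2=9
sum(d^2) = 80.
Step 3: rho = 1 - 6*80 / (11*(11^2 - 1)) = 1 - 480/1320 = 0.636364.
Step 4: Under H0, t = rho * sqrt((n-2)/(1-rho^2)) = 2.4749 ~ t(9).
Step 5: Two-sided p-value from the t-distribution with 9 df = 0.035287.
Step 6: alpha = 0.1. reject H0.

rho = 0.6364, p = 0.035287, reject H0 at alpha = 0.1.


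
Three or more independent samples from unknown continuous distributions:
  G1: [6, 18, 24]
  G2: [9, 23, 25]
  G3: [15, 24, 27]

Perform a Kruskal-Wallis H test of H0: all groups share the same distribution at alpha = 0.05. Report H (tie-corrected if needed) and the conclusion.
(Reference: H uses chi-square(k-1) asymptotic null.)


Step 1: Combine all N = 9 observations and assign midranks.
sorted (value, group, rank): (6,G1,1), (9,G2,2), (15,G3,3), (18,G1,4), (23,G2,5), (24,G1,6.5), (24,G3,6.5), (25,G2,8), (27,G3,9)
Step 2: Sum ranks within each group.
R_1 = 11.5 (n_1 = 3)
R_2 = 15 (n_2 = 3)
R_3 = 18.5 (n_3 = 3)
Step 3: H = 12/(N(N+1)) * sum(R_i^2/n_i) - 3(N+1)
     = 12/(9*10) * (11.5^2/3 + 15^2/3 + 18.5^2/3) - 3*10
     = 0.133333 * 233.167 - 30
     = 1.088889.
Step 4: Ties present; correction factor C = 1 - 6/(9^3 - 9) = 0.991667. Corrected H = 1.088889 / 0.991667 = 1.098039.
Step 5: Under H0, H ~ chi^2(2); p-value = 0.577516.
Step 6: alpha = 0.05. fail to reject H0.

H = 1.0980, df = 2, p = 0.577516, fail to reject H0.


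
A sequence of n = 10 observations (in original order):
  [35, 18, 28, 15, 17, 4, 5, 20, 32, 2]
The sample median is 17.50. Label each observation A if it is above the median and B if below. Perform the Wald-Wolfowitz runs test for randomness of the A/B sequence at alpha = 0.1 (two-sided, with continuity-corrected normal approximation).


Step 1: Compute median = 17.50; label A = above, B = below.
Labels in order: AAABBBBAAB  (n_A = 5, n_B = 5)
Step 2: Count runs R = 4.
Step 3: Under H0 (random ordering), E[R] = 2*n_A*n_B/(n_A+n_B) + 1 = 2*5*5/10 + 1 = 6.0000.
        Var[R] = 2*n_A*n_B*(2*n_A*n_B - n_A - n_B) / ((n_A+n_B)^2 * (n_A+n_B-1)) = 2000/900 = 2.2222.
        SD[R] = 1.4907.
Step 4: Continuity-corrected z = (R + 0.5 - E[R]) / SD[R] = (4 + 0.5 - 6.0000) / 1.4907 = -1.0062.
Step 5: Two-sided p-value via normal approximation = 2*(1 - Phi(|z|)) = 0.314305.
Step 6: alpha = 0.1. fail to reject H0.

R = 4, z = -1.0062, p = 0.314305, fail to reject H0.


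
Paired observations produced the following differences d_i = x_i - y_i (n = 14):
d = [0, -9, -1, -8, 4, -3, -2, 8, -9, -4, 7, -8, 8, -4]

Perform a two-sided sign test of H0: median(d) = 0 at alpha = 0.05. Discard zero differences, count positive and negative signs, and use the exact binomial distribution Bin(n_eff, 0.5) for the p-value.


Step 1: Discard zero differences. Original n = 14; n_eff = number of nonzero differences = 13.
Nonzero differences (with sign): -9, -1, -8, +4, -3, -2, +8, -9, -4, +7, -8, +8, -4
Step 2: Count signs: positive = 4, negative = 9.
Step 3: Under H0: P(positive) = 0.5, so the number of positives S ~ Bin(13, 0.5).
Step 4: Two-sided exact p-value = sum of Bin(13,0.5) probabilities at or below the observed probability = 0.266846.
Step 5: alpha = 0.05. fail to reject H0.

n_eff = 13, pos = 4, neg = 9, p = 0.266846, fail to reject H0.


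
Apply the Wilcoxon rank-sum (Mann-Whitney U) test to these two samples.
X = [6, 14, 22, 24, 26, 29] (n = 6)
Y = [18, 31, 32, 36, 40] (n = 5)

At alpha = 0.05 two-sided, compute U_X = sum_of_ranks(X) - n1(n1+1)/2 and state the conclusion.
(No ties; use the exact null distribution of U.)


Step 1: Combine and sort all 11 observations; assign midranks.
sorted (value, group): (6,X), (14,X), (18,Y), (22,X), (24,X), (26,X), (29,X), (31,Y), (32,Y), (36,Y), (40,Y)
ranks: 6->1, 14->2, 18->3, 22->4, 24->5, 26->6, 29->7, 31->8, 32->9, 36->10, 40->11
Step 2: Rank sum for X: R1 = 1 + 2 + 4 + 5 + 6 + 7 = 25.
Step 3: U_X = R1 - n1(n1+1)/2 = 25 - 6*7/2 = 25 - 21 = 4.
       U_Y = n1*n2 - U_X = 30 - 4 = 26.
Step 4: No ties, so the exact null distribution of U (based on enumerating the C(11,6) = 462 equally likely rank assignments) gives the two-sided p-value.
Step 5: p-value = 0.051948; compare to alpha = 0.05. fail to reject H0.

U_X = 4, p = 0.051948, fail to reject H0 at alpha = 0.05.


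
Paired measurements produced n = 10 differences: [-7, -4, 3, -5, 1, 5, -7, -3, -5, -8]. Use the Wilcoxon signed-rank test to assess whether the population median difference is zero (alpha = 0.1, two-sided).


Step 1: Drop any zero differences (none here) and take |d_i|.
|d| = [7, 4, 3, 5, 1, 5, 7, 3, 5, 8]
Step 2: Midrank |d_i| (ties get averaged ranks).
ranks: |7|->8.5, |4|->4, |3|->2.5, |5|->6, |1|->1, |5|->6, |7|->8.5, |3|->2.5, |5|->6, |8|->10
Step 3: Attach original signs; sum ranks with positive sign and with negative sign.
W+ = 2.5 + 1 + 6 = 9.5
W- = 8.5 + 4 + 6 + 8.5 + 2.5 + 6 + 10 = 45.5
(Check: W+ + W- = 55 should equal n(n+1)/2 = 55.)
Step 4: Test statistic W = min(W+, W-) = 9.5.
Step 5: Ties in |d|, so use the tie-corrected normal approximation.
        E[W] = n(n+1)/4 = 10*11/4 = 27.5.
        Tie groups: |d|=3 (t=2), |d|=5 (t=3), |d|=7 (t=2); sum(t^3 - t) = 36.
        Var[W] = n(n+1)(2n+1)/24 - sum(t^3-t)/48 = 2310/24 - 36/48 = 95.5.
        z = (W - E[W]) / sqrt(Var[W]) = (9.5 - 27.5) / 9.7724 = -1.8419.
        Two-sided p = 2*Phi(z) = 0.065487.
Step 6: alpha = 0.1. reject H0.

W+ = 9.5, W- = 45.5, W = min = 9.5, p = 0.065487, reject H0.


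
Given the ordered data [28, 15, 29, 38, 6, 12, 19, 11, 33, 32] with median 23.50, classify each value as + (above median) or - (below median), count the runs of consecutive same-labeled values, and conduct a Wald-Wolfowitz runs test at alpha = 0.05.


Step 1: Compute median = 23.50; label A = above, B = below.
Labels in order: ABAABBBBAA  (n_A = 5, n_B = 5)
Step 2: Count runs R = 5.
Step 3: Under H0 (random ordering), E[R] = 2*n_A*n_B/(n_A+n_B) + 1 = 2*5*5/10 + 1 = 6.0000.
        Var[R] = 2*n_A*n_B*(2*n_A*n_B - n_A - n_B) / ((n_A+n_B)^2 * (n_A+n_B-1)) = 2000/900 = 2.2222.
        SD[R] = 1.4907.
Step 4: Continuity-corrected z = (R + 0.5 - E[R]) / SD[R] = (5 + 0.5 - 6.0000) / 1.4907 = -0.3354.
Step 5: Two-sided p-value via normal approximation = 2*(1 - Phi(|z|)) = 0.737316.
Step 6: alpha = 0.05. fail to reject H0.

R = 5, z = -0.3354, p = 0.737316, fail to reject H0.


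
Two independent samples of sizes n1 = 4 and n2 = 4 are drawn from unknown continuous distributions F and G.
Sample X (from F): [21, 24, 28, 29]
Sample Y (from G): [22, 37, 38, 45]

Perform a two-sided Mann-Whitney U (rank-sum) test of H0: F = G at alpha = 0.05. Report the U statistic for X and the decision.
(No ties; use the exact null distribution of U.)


Step 1: Combine and sort all 8 observations; assign midranks.
sorted (value, group): (21,X), (22,Y), (24,X), (28,X), (29,X), (37,Y), (38,Y), (45,Y)
ranks: 21->1, 22->2, 24->3, 28->4, 29->5, 37->6, 38->7, 45->8
Step 2: Rank sum for X: R1 = 1 + 3 + 4 + 5 = 13.
Step 3: U_X = R1 - n1(n1+1)/2 = 13 - 4*5/2 = 13 - 10 = 3.
       U_Y = n1*n2 - U_X = 16 - 3 = 13.
Step 4: No ties, so the exact null distribution of U (based on enumerating the C(8,4) = 70 equally likely rank assignments) gives the two-sided p-value.
Step 5: p-value = 0.200000; compare to alpha = 0.05. fail to reject H0.

U_X = 3, p = 0.200000, fail to reject H0 at alpha = 0.05.


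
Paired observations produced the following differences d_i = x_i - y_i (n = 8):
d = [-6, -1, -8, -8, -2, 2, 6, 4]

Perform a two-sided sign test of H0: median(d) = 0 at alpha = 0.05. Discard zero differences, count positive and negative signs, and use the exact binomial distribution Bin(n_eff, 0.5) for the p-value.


Step 1: Discard zero differences. Original n = 8; n_eff = number of nonzero differences = 8.
Nonzero differences (with sign): -6, -1, -8, -8, -2, +2, +6, +4
Step 2: Count signs: positive = 3, negative = 5.
Step 3: Under H0: P(positive) = 0.5, so the number of positives S ~ Bin(8, 0.5).
Step 4: Two-sided exact p-value = sum of Bin(8,0.5) probabilities at or below the observed probability = 0.726562.
Step 5: alpha = 0.05. fail to reject H0.

n_eff = 8, pos = 3, neg = 5, p = 0.726562, fail to reject H0.


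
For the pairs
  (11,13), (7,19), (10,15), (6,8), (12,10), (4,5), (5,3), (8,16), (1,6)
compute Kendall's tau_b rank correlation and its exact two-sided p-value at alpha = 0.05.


Step 1: Enumerate the 36 unordered pairs (i,j) with i<j and classify each by sign(x_j-x_i) * sign(y_j-y_i).
  (1,2):dx=-4,dy=+6->D; (1,3):dx=-1,dy=+2->D; (1,4):dx=-5,dy=-5->C; (1,5):dx=+1,dy=-3->D
  (1,6):dx=-7,dy=-8->C; (1,7):dx=-6,dy=-10->C; (1,8):dx=-3,dy=+3->D; (1,9):dx=-10,dy=-7->C
  (2,3):dx=+3,dy=-4->D; (2,4):dx=-1,dy=-11->C; (2,5):dx=+5,dy=-9->D; (2,6):dx=-3,dy=-14->C
  (2,7):dx=-2,dy=-16->C; (2,8):dx=+1,dy=-3->D; (2,9):dx=-6,dy=-13->C; (3,4):dx=-4,dy=-7->C
  (3,5):dx=+2,dy=-5->D; (3,6):dx=-6,dy=-10->C; (3,7):dx=-5,dy=-12->C; (3,8):dx=-2,dy=+1->D
  (3,9):dx=-9,dy=-9->C; (4,5):dx=+6,dy=+2->C; (4,6):dx=-2,dy=-3->C; (4,7):dx=-1,dy=-5->C
  (4,8):dx=+2,dy=+8->C; (4,9):dx=-5,dy=-2->C; (5,6):dx=-8,dy=-5->C; (5,7):dx=-7,dy=-7->C
  (5,8):dx=-4,dy=+6->D; (5,9):dx=-11,dy=-4->C; (6,7):dx=+1,dy=-2->D; (6,8):dx=+4,dy=+11->C
  (6,9):dx=-3,dy=+1->D; (7,8):dx=+3,dy=+13->C; (7,9):dx=-4,dy=+3->D; (8,9):dx=-7,dy=-10->C
Step 2: C = 23, D = 13, total pairs = 36.
Step 3: tau = (C - D)/(n(n-1)/2) = (23 - 13)/36 = 0.277778.
Step 4: Exact two-sided p-value (enumerate n! = 362880 permutations of y under H0): p = 0.358488.
Step 5: alpha = 0.05. fail to reject H0.

tau_b = 0.2778 (C=23, D=13), p = 0.358488, fail to reject H0.


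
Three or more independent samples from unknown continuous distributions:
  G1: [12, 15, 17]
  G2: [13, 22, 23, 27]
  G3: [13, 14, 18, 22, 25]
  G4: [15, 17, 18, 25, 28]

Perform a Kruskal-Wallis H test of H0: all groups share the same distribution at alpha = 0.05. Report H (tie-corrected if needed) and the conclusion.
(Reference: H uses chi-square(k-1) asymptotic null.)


Step 1: Combine all N = 17 observations and assign midranks.
sorted (value, group, rank): (12,G1,1), (13,G2,2.5), (13,G3,2.5), (14,G3,4), (15,G1,5.5), (15,G4,5.5), (17,G1,7.5), (17,G4,7.5), (18,G3,9.5), (18,G4,9.5), (22,G2,11.5), (22,G3,11.5), (23,G2,13), (25,G3,14.5), (25,G4,14.5), (27,G2,16), (28,G4,17)
Step 2: Sum ranks within each group.
R_1 = 14 (n_1 = 3)
R_2 = 43 (n_2 = 4)
R_3 = 42 (n_3 = 5)
R_4 = 54 (n_4 = 5)
Step 3: H = 12/(N(N+1)) * sum(R_i^2/n_i) - 3(N+1)
     = 12/(17*18) * (14^2/3 + 43^2/4 + 42^2/5 + 54^2/5) - 3*18
     = 0.039216 * 1463.58 - 54
     = 3.395425.
Step 4: Ties present; correction factor C = 1 - 36/(17^3 - 17) = 0.992647. Corrected H = 3.395425 / 0.992647 = 3.420576.
Step 5: Under H0, H ~ chi^2(3); p-value = 0.331210.
Step 6: alpha = 0.05. fail to reject H0.

H = 3.4206, df = 3, p = 0.331210, fail to reject H0.


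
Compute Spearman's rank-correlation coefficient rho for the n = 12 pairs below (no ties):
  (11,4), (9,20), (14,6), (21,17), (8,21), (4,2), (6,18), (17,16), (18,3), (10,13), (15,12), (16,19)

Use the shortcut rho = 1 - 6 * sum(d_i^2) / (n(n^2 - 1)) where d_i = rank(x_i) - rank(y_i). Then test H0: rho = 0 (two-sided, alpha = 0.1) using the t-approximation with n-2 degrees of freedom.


Step 1: Rank x and y separately (midranks; no ties here).
rank(x): 11->6, 9->4, 14->7, 21->12, 8->3, 4->1, 6->2, 17->10, 18->11, 10->5, 15->8, 16->9
rank(y): 4->3, 20->11, 6->4, 17->8, 21->12, 2->1, 18->9, 16->7, 3->2, 13->6, 12->5, 19->10
Step 2: d_i = R_x(i) - R_y(i); compute d_i^2.
  (6-3)^2=9, (4-11)^2=49, (7-4)^2=9, (12-8)^2=16, (3-12)^2=81, (1-1)^2=0, (2-9)^2=49, (10-7)^2=9, (11-2)^2=81, (5-6)^2=1, (8-5)^2=9, (9-10)^2=1
sum(d^2) = 314.
Step 3: rho = 1 - 6*314 / (12*(12^2 - 1)) = 1 - 1884/1716 = -0.097902.
Step 4: Under H0, t = rho * sqrt((n-2)/(1-rho^2)) = -0.3111 ~ t(10).
Step 5: Two-sided p-value from the t-distribution with 10 df = 0.762122.
Step 6: alpha = 0.1. fail to reject H0.

rho = -0.0979, p = 0.762122, fail to reject H0 at alpha = 0.1.


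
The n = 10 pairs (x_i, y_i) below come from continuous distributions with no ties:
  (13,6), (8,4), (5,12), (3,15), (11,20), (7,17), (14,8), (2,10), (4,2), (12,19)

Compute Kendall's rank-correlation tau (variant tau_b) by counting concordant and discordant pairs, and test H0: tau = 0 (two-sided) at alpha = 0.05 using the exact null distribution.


Step 1: Enumerate the 45 unordered pairs (i,j) with i<j and classify each by sign(x_j-x_i) * sign(y_j-y_i).
  (1,2):dx=-5,dy=-2->C; (1,3):dx=-8,dy=+6->D; (1,4):dx=-10,dy=+9->D; (1,5):dx=-2,dy=+14->D
  (1,6):dx=-6,dy=+11->D; (1,7):dx=+1,dy=+2->C; (1,8):dx=-11,dy=+4->D; (1,9):dx=-9,dy=-4->C
  (1,10):dx=-1,dy=+13->D; (2,3):dx=-3,dy=+8->D; (2,4):dx=-5,dy=+11->D; (2,5):dx=+3,dy=+16->C
  (2,6):dx=-1,dy=+13->D; (2,7):dx=+6,dy=+4->C; (2,8):dx=-6,dy=+6->D; (2,9):dx=-4,dy=-2->C
  (2,10):dx=+4,dy=+15->C; (3,4):dx=-2,dy=+3->D; (3,5):dx=+6,dy=+8->C; (3,6):dx=+2,dy=+5->C
  (3,7):dx=+9,dy=-4->D; (3,8):dx=-3,dy=-2->C; (3,9):dx=-1,dy=-10->C; (3,10):dx=+7,dy=+7->C
  (4,5):dx=+8,dy=+5->C; (4,6):dx=+4,dy=+2->C; (4,7):dx=+11,dy=-7->D; (4,8):dx=-1,dy=-5->C
  (4,9):dx=+1,dy=-13->D; (4,10):dx=+9,dy=+4->C; (5,6):dx=-4,dy=-3->C; (5,7):dx=+3,dy=-12->D
  (5,8):dx=-9,dy=-10->C; (5,9):dx=-7,dy=-18->C; (5,10):dx=+1,dy=-1->D; (6,7):dx=+7,dy=-9->D
  (6,8):dx=-5,dy=-7->C; (6,9):dx=-3,dy=-15->C; (6,10):dx=+5,dy=+2->C; (7,8):dx=-12,dy=+2->D
  (7,9):dx=-10,dy=-6->C; (7,10):dx=-2,dy=+11->D; (8,9):dx=+2,dy=-8->D; (8,10):dx=+10,dy=+9->C
  (9,10):dx=+8,dy=+17->C
Step 2: C = 25, D = 20, total pairs = 45.
Step 3: tau = (C - D)/(n(n-1)/2) = (25 - 20)/45 = 0.111111.
Step 4: Exact two-sided p-value (enumerate n! = 3628800 permutations of y under H0): p = 0.727490.
Step 5: alpha = 0.05. fail to reject H0.

tau_b = 0.1111 (C=25, D=20), p = 0.727490, fail to reject H0.


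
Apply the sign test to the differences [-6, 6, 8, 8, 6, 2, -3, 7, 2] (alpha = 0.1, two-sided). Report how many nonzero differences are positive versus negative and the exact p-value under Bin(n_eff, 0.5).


Step 1: Discard zero differences. Original n = 9; n_eff = number of nonzero differences = 9.
Nonzero differences (with sign): -6, +6, +8, +8, +6, +2, -3, +7, +2
Step 2: Count signs: positive = 7, negative = 2.
Step 3: Under H0: P(positive) = 0.5, so the number of positives S ~ Bin(9, 0.5).
Step 4: Two-sided exact p-value = sum of Bin(9,0.5) probabilities at or below the observed probability = 0.179688.
Step 5: alpha = 0.1. fail to reject H0.

n_eff = 9, pos = 7, neg = 2, p = 0.179688, fail to reject H0.


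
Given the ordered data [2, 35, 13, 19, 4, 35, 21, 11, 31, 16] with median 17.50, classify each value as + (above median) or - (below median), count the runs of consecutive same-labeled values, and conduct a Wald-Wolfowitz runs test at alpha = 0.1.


Step 1: Compute median = 17.50; label A = above, B = below.
Labels in order: BABABAABAB  (n_A = 5, n_B = 5)
Step 2: Count runs R = 9.
Step 3: Under H0 (random ordering), E[R] = 2*n_A*n_B/(n_A+n_B) + 1 = 2*5*5/10 + 1 = 6.0000.
        Var[R] = 2*n_A*n_B*(2*n_A*n_B - n_A - n_B) / ((n_A+n_B)^2 * (n_A+n_B-1)) = 2000/900 = 2.2222.
        SD[R] = 1.4907.
Step 4: Continuity-corrected z = (R - 0.5 - E[R]) / SD[R] = (9 - 0.5 - 6.0000) / 1.4907 = 1.6771.
Step 5: Two-sided p-value via normal approximation = 2*(1 - Phi(|z|)) = 0.093533.
Step 6: alpha = 0.1. reject H0.

R = 9, z = 1.6771, p = 0.093533, reject H0.


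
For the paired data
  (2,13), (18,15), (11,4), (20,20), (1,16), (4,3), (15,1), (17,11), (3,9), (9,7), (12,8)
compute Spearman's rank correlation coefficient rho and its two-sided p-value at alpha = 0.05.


Step 1: Rank x and y separately (midranks; no ties here).
rank(x): 2->2, 18->10, 11->6, 20->11, 1->1, 4->4, 15->8, 17->9, 3->3, 9->5, 12->7
rank(y): 13->8, 15->9, 4->3, 20->11, 16->10, 3->2, 1->1, 11->7, 9->6, 7->4, 8->5
Step 2: d_i = R_x(i) - R_y(i); compute d_i^2.
  (2-8)^2=36, (10-9)^2=1, (6-3)^2=9, (11-11)^2=0, (1-10)^2=81, (4-2)^2=4, (8-1)^2=49, (9-7)^2=4, (3-6)^2=9, (5-4)^2=1, (7-5)^2=4
sum(d^2) = 198.
Step 3: rho = 1 - 6*198 / (11*(11^2 - 1)) = 1 - 1188/1320 = 0.100000.
Step 4: Under H0, t = rho * sqrt((n-2)/(1-rho^2)) = 0.3015 ~ t(9).
Step 5: Two-sided p-value from the t-distribution with 9 df = 0.769875.
Step 6: alpha = 0.05. fail to reject H0.

rho = 0.1000, p = 0.769875, fail to reject H0 at alpha = 0.05.


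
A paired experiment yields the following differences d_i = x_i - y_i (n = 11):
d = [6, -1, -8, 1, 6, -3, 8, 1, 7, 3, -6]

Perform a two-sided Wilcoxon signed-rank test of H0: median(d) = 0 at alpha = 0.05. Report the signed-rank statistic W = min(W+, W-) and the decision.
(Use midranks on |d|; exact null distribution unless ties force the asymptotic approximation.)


Step 1: Drop any zero differences (none here) and take |d_i|.
|d| = [6, 1, 8, 1, 6, 3, 8, 1, 7, 3, 6]
Step 2: Midrank |d_i| (ties get averaged ranks).
ranks: |6|->7, |1|->2, |8|->10.5, |1|->2, |6|->7, |3|->4.5, |8|->10.5, |1|->2, |7|->9, |3|->4.5, |6|->7
Step 3: Attach original signs; sum ranks with positive sign and with negative sign.
W+ = 7 + 2 + 7 + 10.5 + 2 + 9 + 4.5 = 42
W- = 2 + 10.5 + 4.5 + 7 = 24
(Check: W+ + W- = 66 should equal n(n+1)/2 = 66.)
Step 4: Test statistic W = min(W+, W-) = 24.
Step 5: Ties in |d|, so use the tie-corrected normal approximation.
        E[W] = n(n+1)/4 = 11*12/4 = 33.
        Tie groups: |d|=1 (t=3), |d|=3 (t=2), |d|=6 (t=3), |d|=8 (t=2); sum(t^3 - t) = 60.
        Var[W] = n(n+1)(2n+1)/24 - sum(t^3-t)/48 = 3036/24 - 60/48 = 125.25.
        z = (W - E[W]) / sqrt(Var[W]) = (24 - 33) / 11.1915 = -0.8042.
        Two-sided p = 2*Phi(z) = 0.421293.
Step 6: alpha = 0.05. fail to reject H0.

W+ = 42, W- = 24, W = min = 24, p = 0.421293, fail to reject H0.


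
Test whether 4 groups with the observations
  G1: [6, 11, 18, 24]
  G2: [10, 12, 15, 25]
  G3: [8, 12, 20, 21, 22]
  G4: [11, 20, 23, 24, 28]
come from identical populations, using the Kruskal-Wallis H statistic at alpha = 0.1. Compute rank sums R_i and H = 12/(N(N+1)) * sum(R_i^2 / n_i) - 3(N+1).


Step 1: Combine all N = 18 observations and assign midranks.
sorted (value, group, rank): (6,G1,1), (8,G3,2), (10,G2,3), (11,G1,4.5), (11,G4,4.5), (12,G2,6.5), (12,G3,6.5), (15,G2,8), (18,G1,9), (20,G3,10.5), (20,G4,10.5), (21,G3,12), (22,G3,13), (23,G4,14), (24,G1,15.5), (24,G4,15.5), (25,G2,17), (28,G4,18)
Step 2: Sum ranks within each group.
R_1 = 30 (n_1 = 4)
R_2 = 34.5 (n_2 = 4)
R_3 = 44 (n_3 = 5)
R_4 = 62.5 (n_4 = 5)
Step 3: H = 12/(N(N+1)) * sum(R_i^2/n_i) - 3(N+1)
     = 12/(18*19) * (30^2/4 + 34.5^2/4 + 44^2/5 + 62.5^2/5) - 3*19
     = 0.035088 * 1691.01 - 57
     = 2.333772.
Step 4: Ties present; correction factor C = 1 - 24/(18^3 - 18) = 0.995872. Corrected H = 2.333772 / 0.995872 = 2.343446.
Step 5: Under H0, H ~ chi^2(3); p-value = 0.504249.
Step 6: alpha = 0.1. fail to reject H0.

H = 2.3434, df = 3, p = 0.504249, fail to reject H0.


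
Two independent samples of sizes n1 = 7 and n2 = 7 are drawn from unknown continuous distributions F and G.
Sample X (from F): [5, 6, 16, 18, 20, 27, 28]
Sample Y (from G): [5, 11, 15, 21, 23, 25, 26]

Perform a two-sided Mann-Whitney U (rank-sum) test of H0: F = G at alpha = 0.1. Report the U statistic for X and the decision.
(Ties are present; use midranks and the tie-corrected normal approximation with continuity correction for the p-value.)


Step 1: Combine and sort all 14 observations; assign midranks.
sorted (value, group): (5,X), (5,Y), (6,X), (11,Y), (15,Y), (16,X), (18,X), (20,X), (21,Y), (23,Y), (25,Y), (26,Y), (27,X), (28,X)
ranks: 5->1.5, 5->1.5, 6->3, 11->4, 15->5, 16->6, 18->7, 20->8, 21->9, 23->10, 25->11, 26->12, 27->13, 28->14
Step 2: Rank sum for X: R1 = 1.5 + 3 + 6 + 7 + 8 + 13 + 14 = 52.5.
Step 3: U_X = R1 - n1(n1+1)/2 = 52.5 - 7*8/2 = 52.5 - 28 = 24.5.
       U_Y = n1*n2 - U_X = 49 - 24.5 = 24.5.
Step 4: Ties are present, so use the tie-corrected normal approximation (with continuity correction) for the p-value.
Step 5: p-value = 1.000000; compare to alpha = 0.1. fail to reject H0.

U_X = 24.5, p = 1.000000, fail to reject H0 at alpha = 0.1.


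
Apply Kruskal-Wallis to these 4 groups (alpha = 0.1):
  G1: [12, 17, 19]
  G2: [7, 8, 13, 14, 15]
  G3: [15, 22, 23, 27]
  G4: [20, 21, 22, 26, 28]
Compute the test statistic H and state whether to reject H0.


Step 1: Combine all N = 17 observations and assign midranks.
sorted (value, group, rank): (7,G2,1), (8,G2,2), (12,G1,3), (13,G2,4), (14,G2,5), (15,G2,6.5), (15,G3,6.5), (17,G1,8), (19,G1,9), (20,G4,10), (21,G4,11), (22,G3,12.5), (22,G4,12.5), (23,G3,14), (26,G4,15), (27,G3,16), (28,G4,17)
Step 2: Sum ranks within each group.
R_1 = 20 (n_1 = 3)
R_2 = 18.5 (n_2 = 5)
R_3 = 49 (n_3 = 4)
R_4 = 65.5 (n_4 = 5)
Step 3: H = 12/(N(N+1)) * sum(R_i^2/n_i) - 3(N+1)
     = 12/(17*18) * (20^2/3 + 18.5^2/5 + 49^2/4 + 65.5^2/5) - 3*18
     = 0.039216 * 1660.08 - 54
     = 11.101307.
Step 4: Ties present; correction factor C = 1 - 12/(17^3 - 17) = 0.997549. Corrected H = 11.101307 / 0.997549 = 11.128583.
Step 5: Under H0, H ~ chi^2(3); p-value = 0.011051.
Step 6: alpha = 0.1. reject H0.

H = 11.1286, df = 3, p = 0.011051, reject H0.


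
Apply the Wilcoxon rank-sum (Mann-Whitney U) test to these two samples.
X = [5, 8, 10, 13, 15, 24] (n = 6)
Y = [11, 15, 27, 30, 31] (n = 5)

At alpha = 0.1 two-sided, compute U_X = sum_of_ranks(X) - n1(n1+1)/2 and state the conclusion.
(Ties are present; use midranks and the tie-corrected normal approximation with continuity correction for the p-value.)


Step 1: Combine and sort all 11 observations; assign midranks.
sorted (value, group): (5,X), (8,X), (10,X), (11,Y), (13,X), (15,X), (15,Y), (24,X), (27,Y), (30,Y), (31,Y)
ranks: 5->1, 8->2, 10->3, 11->4, 13->5, 15->6.5, 15->6.5, 24->8, 27->9, 30->10, 31->11
Step 2: Rank sum for X: R1 = 1 + 2 + 3 + 5 + 6.5 + 8 = 25.5.
Step 3: U_X = R1 - n1(n1+1)/2 = 25.5 - 6*7/2 = 25.5 - 21 = 4.5.
       U_Y = n1*n2 - U_X = 30 - 4.5 = 25.5.
Step 4: Ties are present, so use the tie-corrected normal approximation (with continuity correction) for the p-value.
Step 5: p-value = 0.067264; compare to alpha = 0.1. reject H0.

U_X = 4.5, p = 0.067264, reject H0 at alpha = 0.1.


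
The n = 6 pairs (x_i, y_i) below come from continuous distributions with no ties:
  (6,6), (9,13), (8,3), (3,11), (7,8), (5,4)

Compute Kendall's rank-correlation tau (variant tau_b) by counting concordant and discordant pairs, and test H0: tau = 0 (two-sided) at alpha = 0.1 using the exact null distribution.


Step 1: Enumerate the 15 unordered pairs (i,j) with i<j and classify each by sign(x_j-x_i) * sign(y_j-y_i).
  (1,2):dx=+3,dy=+7->C; (1,3):dx=+2,dy=-3->D; (1,4):dx=-3,dy=+5->D; (1,5):dx=+1,dy=+2->C
  (1,6):dx=-1,dy=-2->C; (2,3):dx=-1,dy=-10->C; (2,4):dx=-6,dy=-2->C; (2,5):dx=-2,dy=-5->C
  (2,6):dx=-4,dy=-9->C; (3,4):dx=-5,dy=+8->D; (3,5):dx=-1,dy=+5->D; (3,6):dx=-3,dy=+1->D
  (4,5):dx=+4,dy=-3->D; (4,6):dx=+2,dy=-7->D; (5,6):dx=-2,dy=-4->C
Step 2: C = 8, D = 7, total pairs = 15.
Step 3: tau = (C - D)/(n(n-1)/2) = (8 - 7)/15 = 0.066667.
Step 4: Exact two-sided p-value (enumerate n! = 720 permutations of y under H0): p = 1.000000.
Step 5: alpha = 0.1. fail to reject H0.

tau_b = 0.0667 (C=8, D=7), p = 1.000000, fail to reject H0.


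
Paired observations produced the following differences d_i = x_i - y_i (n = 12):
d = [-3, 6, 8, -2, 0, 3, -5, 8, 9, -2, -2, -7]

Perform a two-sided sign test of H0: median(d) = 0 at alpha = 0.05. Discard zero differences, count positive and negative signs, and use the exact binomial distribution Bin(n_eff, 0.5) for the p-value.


Step 1: Discard zero differences. Original n = 12; n_eff = number of nonzero differences = 11.
Nonzero differences (with sign): -3, +6, +8, -2, +3, -5, +8, +9, -2, -2, -7
Step 2: Count signs: positive = 5, negative = 6.
Step 3: Under H0: P(positive) = 0.5, so the number of positives S ~ Bin(11, 0.5).
Step 4: Two-sided exact p-value = sum of Bin(11,0.5) probabilities at or below the observed probability = 1.000000.
Step 5: alpha = 0.05. fail to reject H0.

n_eff = 11, pos = 5, neg = 6, p = 1.000000, fail to reject H0.


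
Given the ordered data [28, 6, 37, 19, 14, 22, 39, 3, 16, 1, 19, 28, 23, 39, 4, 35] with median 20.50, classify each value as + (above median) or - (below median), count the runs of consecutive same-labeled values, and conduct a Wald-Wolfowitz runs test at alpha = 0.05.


Step 1: Compute median = 20.50; label A = above, B = below.
Labels in order: ABABBAABBBBAAABA  (n_A = 8, n_B = 8)
Step 2: Count runs R = 9.
Step 3: Under H0 (random ordering), E[R] = 2*n_A*n_B/(n_A+n_B) + 1 = 2*8*8/16 + 1 = 9.0000.
        Var[R] = 2*n_A*n_B*(2*n_A*n_B - n_A - n_B) / ((n_A+n_B)^2 * (n_A+n_B-1)) = 14336/3840 = 3.7333.
        SD[R] = 1.9322.
Step 4: R = E[R], so z = 0 with no continuity correction.
Step 5: Two-sided p-value via normal approximation = 2*(1 - Phi(|z|)) = 1.000000.
Step 6: alpha = 0.05. fail to reject H0.

R = 9, z = 0.0000, p = 1.000000, fail to reject H0.


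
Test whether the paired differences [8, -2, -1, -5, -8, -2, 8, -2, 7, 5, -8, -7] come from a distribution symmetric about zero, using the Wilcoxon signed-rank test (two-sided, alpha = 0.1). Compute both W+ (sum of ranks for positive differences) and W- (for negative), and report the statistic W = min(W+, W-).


Step 1: Drop any zero differences (none here) and take |d_i|.
|d| = [8, 2, 1, 5, 8, 2, 8, 2, 7, 5, 8, 7]
Step 2: Midrank |d_i| (ties get averaged ranks).
ranks: |8|->10.5, |2|->3, |1|->1, |5|->5.5, |8|->10.5, |2|->3, |8|->10.5, |2|->3, |7|->7.5, |5|->5.5, |8|->10.5, |7|->7.5
Step 3: Attach original signs; sum ranks with positive sign and with negative sign.
W+ = 10.5 + 10.5 + 7.5 + 5.5 = 34
W- = 3 + 1 + 5.5 + 10.5 + 3 + 3 + 10.5 + 7.5 = 44
(Check: W+ + W- = 78 should equal n(n+1)/2 = 78.)
Step 4: Test statistic W = min(W+, W-) = 34.
Step 5: Ties in |d|, so use the tie-corrected normal approximation.
        E[W] = n(n+1)/4 = 12*13/4 = 39.
        Tie groups: |d|=2 (t=3), |d|=5 (t=2), |d|=7 (t=2), |d|=8 (t=4); sum(t^3 - t) = 96.
        Var[W] = n(n+1)(2n+1)/24 - sum(t^3-t)/48 = 3900/24 - 96/48 = 160.5.
        z = (W - E[W]) / sqrt(Var[W]) = (34 - 39) / 12.6689 = -0.3947.
        Two-sided p = 2*Phi(z) = 0.693088.
Step 6: alpha = 0.1. fail to reject H0.

W+ = 34, W- = 44, W = min = 34, p = 0.693088, fail to reject H0.


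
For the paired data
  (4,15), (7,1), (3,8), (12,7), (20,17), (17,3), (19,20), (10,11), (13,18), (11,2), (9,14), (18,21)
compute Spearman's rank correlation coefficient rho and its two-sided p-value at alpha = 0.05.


Step 1: Rank x and y separately (midranks; no ties here).
rank(x): 4->2, 7->3, 3->1, 12->7, 20->12, 17->9, 19->11, 10->5, 13->8, 11->6, 9->4, 18->10
rank(y): 15->8, 1->1, 8->5, 7->4, 17->9, 3->3, 20->11, 11->6, 18->10, 2->2, 14->7, 21->12
Step 2: d_i = R_x(i) - R_y(i); compute d_i^2.
  (2-8)^2=36, (3-1)^2=4, (1-5)^2=16, (7-4)^2=9, (12-9)^2=9, (9-3)^2=36, (11-11)^2=0, (5-6)^2=1, (8-10)^2=4, (6-2)^2=16, (4-7)^2=9, (10-12)^2=4
sum(d^2) = 144.
Step 3: rho = 1 - 6*144 / (12*(12^2 - 1)) = 1 - 864/1716 = 0.496503.
Step 4: Under H0, t = rho * sqrt((n-2)/(1-rho^2)) = 1.8088 ~ t(10).
Step 5: Two-sided p-value from the t-distribution with 10 df = 0.100603.
Step 6: alpha = 0.05. fail to reject H0.

rho = 0.4965, p = 0.100603, fail to reject H0 at alpha = 0.05.


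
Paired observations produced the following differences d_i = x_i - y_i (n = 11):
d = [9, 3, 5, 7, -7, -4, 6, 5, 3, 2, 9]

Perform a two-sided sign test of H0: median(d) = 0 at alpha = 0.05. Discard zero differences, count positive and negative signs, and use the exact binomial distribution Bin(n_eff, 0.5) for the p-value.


Step 1: Discard zero differences. Original n = 11; n_eff = number of nonzero differences = 11.
Nonzero differences (with sign): +9, +3, +5, +7, -7, -4, +6, +5, +3, +2, +9
Step 2: Count signs: positive = 9, negative = 2.
Step 3: Under H0: P(positive) = 0.5, so the number of positives S ~ Bin(11, 0.5).
Step 4: Two-sided exact p-value = sum of Bin(11,0.5) probabilities at or below the observed probability = 0.065430.
Step 5: alpha = 0.05. fail to reject H0.

n_eff = 11, pos = 9, neg = 2, p = 0.065430, fail to reject H0.


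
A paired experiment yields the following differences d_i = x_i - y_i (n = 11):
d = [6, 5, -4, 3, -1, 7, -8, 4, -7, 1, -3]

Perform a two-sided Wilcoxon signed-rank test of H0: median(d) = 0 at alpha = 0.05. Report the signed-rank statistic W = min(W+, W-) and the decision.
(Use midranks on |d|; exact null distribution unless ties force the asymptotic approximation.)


Step 1: Drop any zero differences (none here) and take |d_i|.
|d| = [6, 5, 4, 3, 1, 7, 8, 4, 7, 1, 3]
Step 2: Midrank |d_i| (ties get averaged ranks).
ranks: |6|->8, |5|->7, |4|->5.5, |3|->3.5, |1|->1.5, |7|->9.5, |8|->11, |4|->5.5, |7|->9.5, |1|->1.5, |3|->3.5
Step 3: Attach original signs; sum ranks with positive sign and with negative sign.
W+ = 8 + 7 + 3.5 + 9.5 + 5.5 + 1.5 = 35
W- = 5.5 + 1.5 + 11 + 9.5 + 3.5 = 31
(Check: W+ + W- = 66 should equal n(n+1)/2 = 66.)
Step 4: Test statistic W = min(W+, W-) = 31.
Step 5: Ties in |d|, so use the tie-corrected normal approximation.
        E[W] = n(n+1)/4 = 11*12/4 = 33.
        Tie groups: |d|=1 (t=2), |d|=3 (t=2), |d|=4 (t=2), |d|=7 (t=2); sum(t^3 - t) = 24.
        Var[W] = n(n+1)(2n+1)/24 - sum(t^3-t)/48 = 3036/24 - 24/48 = 126.
        z = (W - E[W]) / sqrt(Var[W]) = (31 - 33) / 11.2250 = -0.1782.
        Two-sided p = 2*Phi(z) = 0.858586.
Step 6: alpha = 0.05. fail to reject H0.

W+ = 35, W- = 31, W = min = 31, p = 0.858586, fail to reject H0.


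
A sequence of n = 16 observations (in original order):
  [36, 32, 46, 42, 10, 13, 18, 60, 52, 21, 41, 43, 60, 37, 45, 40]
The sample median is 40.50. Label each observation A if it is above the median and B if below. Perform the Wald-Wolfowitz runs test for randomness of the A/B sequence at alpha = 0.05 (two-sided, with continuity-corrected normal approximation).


Step 1: Compute median = 40.50; label A = above, B = below.
Labels in order: BBAABBBAABAAABAB  (n_A = 8, n_B = 8)
Step 2: Count runs R = 9.
Step 3: Under H0 (random ordering), E[R] = 2*n_A*n_B/(n_A+n_B) + 1 = 2*8*8/16 + 1 = 9.0000.
        Var[R] = 2*n_A*n_B*(2*n_A*n_B - n_A - n_B) / ((n_A+n_B)^2 * (n_A+n_B-1)) = 14336/3840 = 3.7333.
        SD[R] = 1.9322.
Step 4: R = E[R], so z = 0 with no continuity correction.
Step 5: Two-sided p-value via normal approximation = 2*(1 - Phi(|z|)) = 1.000000.
Step 6: alpha = 0.05. fail to reject H0.

R = 9, z = 0.0000, p = 1.000000, fail to reject H0.


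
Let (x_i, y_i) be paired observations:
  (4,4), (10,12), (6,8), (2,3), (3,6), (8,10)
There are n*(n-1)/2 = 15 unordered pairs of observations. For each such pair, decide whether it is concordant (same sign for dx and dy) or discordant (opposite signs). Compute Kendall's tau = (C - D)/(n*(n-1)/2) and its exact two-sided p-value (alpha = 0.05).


Step 1: Enumerate the 15 unordered pairs (i,j) with i<j and classify each by sign(x_j-x_i) * sign(y_j-y_i).
  (1,2):dx=+6,dy=+8->C; (1,3):dx=+2,dy=+4->C; (1,4):dx=-2,dy=-1->C; (1,5):dx=-1,dy=+2->D
  (1,6):dx=+4,dy=+6->C; (2,3):dx=-4,dy=-4->C; (2,4):dx=-8,dy=-9->C; (2,5):dx=-7,dy=-6->C
  (2,6):dx=-2,dy=-2->C; (3,4):dx=-4,dy=-5->C; (3,5):dx=-3,dy=-2->C; (3,6):dx=+2,dy=+2->C
  (4,5):dx=+1,dy=+3->C; (4,6):dx=+6,dy=+7->C; (5,6):dx=+5,dy=+4->C
Step 2: C = 14, D = 1, total pairs = 15.
Step 3: tau = (C - D)/(n(n-1)/2) = (14 - 1)/15 = 0.866667.
Step 4: Exact two-sided p-value (enumerate n! = 720 permutations of y under H0): p = 0.016667.
Step 5: alpha = 0.05. reject H0.

tau_b = 0.8667 (C=14, D=1), p = 0.016667, reject H0.


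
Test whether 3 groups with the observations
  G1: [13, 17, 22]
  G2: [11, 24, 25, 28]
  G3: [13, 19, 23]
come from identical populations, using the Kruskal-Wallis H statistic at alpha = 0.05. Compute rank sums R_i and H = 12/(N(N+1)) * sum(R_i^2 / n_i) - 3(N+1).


Step 1: Combine all N = 10 observations and assign midranks.
sorted (value, group, rank): (11,G2,1), (13,G1,2.5), (13,G3,2.5), (17,G1,4), (19,G3,5), (22,G1,6), (23,G3,7), (24,G2,8), (25,G2,9), (28,G2,10)
Step 2: Sum ranks within each group.
R_1 = 12.5 (n_1 = 3)
R_2 = 28 (n_2 = 4)
R_3 = 14.5 (n_3 = 3)
Step 3: H = 12/(N(N+1)) * sum(R_i^2/n_i) - 3(N+1)
     = 12/(10*11) * (12.5^2/3 + 28^2/4 + 14.5^2/3) - 3*11
     = 0.109091 * 318.167 - 33
     = 1.709091.
Step 4: Ties present; correction factor C = 1 - 6/(10^3 - 10) = 0.993939. Corrected H = 1.709091 / 0.993939 = 1.719512.
Step 5: Under H0, H ~ chi^2(2); p-value = 0.423265.
Step 6: alpha = 0.05. fail to reject H0.

H = 1.7195, df = 2, p = 0.423265, fail to reject H0.
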